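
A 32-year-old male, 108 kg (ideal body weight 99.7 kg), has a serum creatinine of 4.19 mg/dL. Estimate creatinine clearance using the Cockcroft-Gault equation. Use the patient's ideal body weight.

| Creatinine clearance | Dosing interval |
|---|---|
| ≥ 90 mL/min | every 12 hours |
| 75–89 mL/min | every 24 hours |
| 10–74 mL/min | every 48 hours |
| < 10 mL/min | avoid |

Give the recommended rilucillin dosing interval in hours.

every 48 hours

CrCl = (140 − 32) × 99.7 / (72 × 4.19) = 10767.6 / 301.68 ≈ 35.7 mL/min
CrCl ≈ 36 mL/min → bracket 10–74 mL/min → every 48 hours.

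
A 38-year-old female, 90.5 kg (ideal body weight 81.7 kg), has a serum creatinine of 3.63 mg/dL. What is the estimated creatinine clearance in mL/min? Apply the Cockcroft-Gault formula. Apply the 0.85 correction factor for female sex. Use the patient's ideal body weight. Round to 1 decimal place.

27.1 mL/min

CrCl = (140 − 38) × 81.7 / (72 × 3.63) × 0.85 = 8333.4 / 261.36 × 0.85 ≈ 27.1 mL/min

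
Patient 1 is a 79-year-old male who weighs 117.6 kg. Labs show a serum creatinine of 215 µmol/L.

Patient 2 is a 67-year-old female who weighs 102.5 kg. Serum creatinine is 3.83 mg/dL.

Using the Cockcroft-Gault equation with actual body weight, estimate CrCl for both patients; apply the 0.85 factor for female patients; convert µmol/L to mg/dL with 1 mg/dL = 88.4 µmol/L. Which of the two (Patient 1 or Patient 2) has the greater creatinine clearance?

Patient 1

Patient 1: SCr = 215 / 88.4 = 2.432 mg/dL
Patient 1: CrCl = (140 − 79) × 117.6 / (72 × 2.432) = 7173.6 / 175.10 ≈ 41.0 mL/min
Patient 2: CrCl = (140 − 67) × 102.5 / (72 × 3.83) × 0.85 = 7482.5 / 275.76 × 0.85 ≈ 23.1 mL/min
41.0 vs 23.1 mL/min → Patient 1 is higher.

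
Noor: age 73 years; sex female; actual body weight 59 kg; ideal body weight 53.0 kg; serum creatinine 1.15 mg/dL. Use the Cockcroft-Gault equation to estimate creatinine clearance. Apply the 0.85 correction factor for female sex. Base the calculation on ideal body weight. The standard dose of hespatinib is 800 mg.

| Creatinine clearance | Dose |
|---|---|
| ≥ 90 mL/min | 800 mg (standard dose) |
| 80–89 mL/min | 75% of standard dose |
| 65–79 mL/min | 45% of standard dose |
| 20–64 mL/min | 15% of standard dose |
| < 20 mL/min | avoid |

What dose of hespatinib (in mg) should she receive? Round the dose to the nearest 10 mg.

CrCl = (140 − 73) × 53 / (72 × 1.15) × 0.85 = 3551.0 / 82.80 × 0.85 ≈ 36.5 mL/min
CrCl ≈ 36 mL/min → bracket 20–64 mL/min.
15% of 800 mg = 120 mg

120 mg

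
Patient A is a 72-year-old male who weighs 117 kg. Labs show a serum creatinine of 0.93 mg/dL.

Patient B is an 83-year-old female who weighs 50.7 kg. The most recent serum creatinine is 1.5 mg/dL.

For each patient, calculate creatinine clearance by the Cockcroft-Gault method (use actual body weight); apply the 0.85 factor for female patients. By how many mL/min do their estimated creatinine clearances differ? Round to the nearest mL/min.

96 mL/min

Patient A: CrCl = (140 − 72) × 117 / (72 × 0.93) = 7956.0 / 66.96 ≈ 118.8 mL/min
Patient B: CrCl = (140 − 83) × 50.7 / (72 × 1.5) × 0.85 = 2889.9 / 108.00 × 0.85 ≈ 22.7 mL/min
|118.8 − 22.7| = 96.1 mL/min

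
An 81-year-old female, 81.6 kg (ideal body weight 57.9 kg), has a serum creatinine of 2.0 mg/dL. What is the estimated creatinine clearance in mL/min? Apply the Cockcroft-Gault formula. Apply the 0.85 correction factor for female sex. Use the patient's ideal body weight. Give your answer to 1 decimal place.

CrCl = (140 − 81) × 57.9 / (72 × 2) × 0.85 = 3416.1 / 144.00 × 0.85 ≈ 20.2 mL/min

20.2 mL/min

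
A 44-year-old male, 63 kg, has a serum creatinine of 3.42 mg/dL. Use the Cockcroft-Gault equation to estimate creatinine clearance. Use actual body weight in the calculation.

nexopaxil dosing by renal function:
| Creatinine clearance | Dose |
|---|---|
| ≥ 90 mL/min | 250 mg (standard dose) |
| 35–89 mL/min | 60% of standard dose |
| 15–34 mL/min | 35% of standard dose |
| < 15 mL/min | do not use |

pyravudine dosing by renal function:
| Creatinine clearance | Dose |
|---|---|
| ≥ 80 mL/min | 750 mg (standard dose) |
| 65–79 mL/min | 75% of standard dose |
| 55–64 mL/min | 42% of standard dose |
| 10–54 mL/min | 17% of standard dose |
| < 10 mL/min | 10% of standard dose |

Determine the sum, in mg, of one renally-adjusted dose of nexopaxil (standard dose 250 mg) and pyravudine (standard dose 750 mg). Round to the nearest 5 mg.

CrCl = (140 − 44) × 63 / (72 × 3.42) = 6048.0 / 246.24 ≈ 24.6 mL/min
CrCl ≈ 25 mL/min.
nexopaxil: 15–34 mL/min → 35% of 250 mg = 87.5 mg.
pyravudine: 10–54 mL/min → 17% of 750 mg = 127.5 mg.
Total = 87.5 + 127.5 = 215 mg.

215 mg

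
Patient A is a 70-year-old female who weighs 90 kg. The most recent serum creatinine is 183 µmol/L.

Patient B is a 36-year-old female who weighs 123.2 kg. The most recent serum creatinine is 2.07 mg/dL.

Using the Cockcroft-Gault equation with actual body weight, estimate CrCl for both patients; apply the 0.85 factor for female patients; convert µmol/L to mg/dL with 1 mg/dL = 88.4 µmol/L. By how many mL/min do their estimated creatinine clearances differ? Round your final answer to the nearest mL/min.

37 mL/min

Patient A: SCr = 183 / 88.4 = 2.07 mg/dL
Patient A: CrCl = (140 − 70) × 90 / (72 × 2.07) × 0.85 = 6300.0 / 149.04 × 0.85 ≈ 35.9 mL/min
Patient B: CrCl = (140 − 36) × 123.2 / (72 × 2.07) × 0.85 = 12812.8 / 149.04 × 0.85 ≈ 73.1 mL/min
|35.9 − 73.1| = 37.2 mL/min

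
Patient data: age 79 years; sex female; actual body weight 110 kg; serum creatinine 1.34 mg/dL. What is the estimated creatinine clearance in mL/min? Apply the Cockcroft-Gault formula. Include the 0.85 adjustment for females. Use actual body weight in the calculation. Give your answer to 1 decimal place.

59.1 mL/min

CrCl = (140 − 79) × 110 / (72 × 1.34) × 0.85 = 6710.0 / 96.48 × 0.85 ≈ 59.1 mL/min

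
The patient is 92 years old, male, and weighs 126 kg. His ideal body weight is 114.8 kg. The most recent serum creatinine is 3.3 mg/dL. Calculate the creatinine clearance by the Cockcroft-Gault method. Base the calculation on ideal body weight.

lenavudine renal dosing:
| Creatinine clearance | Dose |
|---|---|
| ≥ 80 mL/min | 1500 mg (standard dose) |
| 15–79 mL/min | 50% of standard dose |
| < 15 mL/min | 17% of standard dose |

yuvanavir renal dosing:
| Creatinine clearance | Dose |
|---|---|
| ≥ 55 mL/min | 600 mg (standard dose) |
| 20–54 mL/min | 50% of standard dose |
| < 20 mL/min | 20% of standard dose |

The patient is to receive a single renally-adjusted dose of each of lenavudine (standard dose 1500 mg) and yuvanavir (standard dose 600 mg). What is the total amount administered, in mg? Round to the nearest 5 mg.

1050 mg

CrCl = (140 − 92) × 114.8 / (72 × 3.3) = 5510.4 / 237.60 ≈ 23.2 mL/min
CrCl ≈ 23 mL/min.
lenavudine: 15–79 mL/min → 50% of 1500 mg = 750 mg.
yuvanavir: 20–54 mL/min → 50% of 600 mg = 300 mg.
Total = 750 + 300 = 1050 mg.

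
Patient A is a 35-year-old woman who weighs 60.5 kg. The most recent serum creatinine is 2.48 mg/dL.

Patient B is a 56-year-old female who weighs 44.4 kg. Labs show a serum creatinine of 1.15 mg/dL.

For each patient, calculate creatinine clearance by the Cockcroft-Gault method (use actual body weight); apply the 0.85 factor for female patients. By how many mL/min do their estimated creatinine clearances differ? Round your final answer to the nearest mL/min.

8 mL/min

Patient A: CrCl = (140 − 35) × 60.5 / (72 × 2.48) × 0.85 = 6352.5 / 178.56 × 0.85 ≈ 30.2 mL/min
Patient B: CrCl = (140 − 56) × 44.4 / (72 × 1.15) × 0.85 = 3729.6 / 82.80 × 0.85 ≈ 38.3 mL/min
|30.2 − 38.3| = 8.1 mL/min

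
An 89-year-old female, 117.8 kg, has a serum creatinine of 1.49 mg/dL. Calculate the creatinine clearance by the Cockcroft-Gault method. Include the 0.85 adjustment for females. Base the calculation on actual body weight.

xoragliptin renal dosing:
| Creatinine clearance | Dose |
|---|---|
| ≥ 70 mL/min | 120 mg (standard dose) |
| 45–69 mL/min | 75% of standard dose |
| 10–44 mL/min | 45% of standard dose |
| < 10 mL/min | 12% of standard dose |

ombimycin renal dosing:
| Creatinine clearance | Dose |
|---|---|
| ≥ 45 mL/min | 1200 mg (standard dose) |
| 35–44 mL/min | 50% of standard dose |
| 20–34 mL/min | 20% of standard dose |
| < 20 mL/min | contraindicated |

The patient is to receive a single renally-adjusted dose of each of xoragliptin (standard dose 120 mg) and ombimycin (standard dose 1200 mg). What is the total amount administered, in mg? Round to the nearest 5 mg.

1290 mg

CrCl = (140 − 89) × 117.8 / (72 × 1.49) × 0.85 = 6007.8 / 107.28 × 0.85 ≈ 47.6 mL/min
CrCl ≈ 48 mL/min.
xoragliptin: 45–69 mL/min → 75% of 120 mg = 90 mg.
ombimycin: ≥ 45 mL/min → 100% of 1200 mg = 1200 mg.
Total = 90 + 1200 = 1290 mg.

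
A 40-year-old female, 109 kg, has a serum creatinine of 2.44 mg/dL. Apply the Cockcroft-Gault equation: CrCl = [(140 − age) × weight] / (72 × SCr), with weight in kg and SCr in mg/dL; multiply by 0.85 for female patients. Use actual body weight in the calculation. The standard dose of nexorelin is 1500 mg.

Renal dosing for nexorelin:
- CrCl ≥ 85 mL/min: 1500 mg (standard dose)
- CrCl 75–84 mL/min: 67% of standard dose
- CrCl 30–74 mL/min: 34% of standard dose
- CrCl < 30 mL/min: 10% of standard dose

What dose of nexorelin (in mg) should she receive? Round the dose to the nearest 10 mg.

CrCl = (140 − 40) × 109 / (72 × 2.44) × 0.85 = 10900.0 / 175.68 × 0.85 ≈ 52.7 mL/min
CrCl ≈ 53 mL/min → bracket 30–74 mL/min.
34% of 1500 mg = 510 mg

510 mg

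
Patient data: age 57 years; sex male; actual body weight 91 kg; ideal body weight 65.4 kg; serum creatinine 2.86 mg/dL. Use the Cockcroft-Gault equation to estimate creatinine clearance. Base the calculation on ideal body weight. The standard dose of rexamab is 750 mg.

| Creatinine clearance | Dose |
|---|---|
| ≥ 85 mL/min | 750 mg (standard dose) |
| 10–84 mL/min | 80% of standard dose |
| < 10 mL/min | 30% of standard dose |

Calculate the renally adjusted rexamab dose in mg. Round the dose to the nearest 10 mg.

CrCl = (140 − 57) × 65.4 / (72 × 2.86) = 5428.2 / 205.92 ≈ 26.4 mL/min
CrCl ≈ 26 mL/min → bracket 10–84 mL/min.
80% of 750 mg = 600 mg

600 mg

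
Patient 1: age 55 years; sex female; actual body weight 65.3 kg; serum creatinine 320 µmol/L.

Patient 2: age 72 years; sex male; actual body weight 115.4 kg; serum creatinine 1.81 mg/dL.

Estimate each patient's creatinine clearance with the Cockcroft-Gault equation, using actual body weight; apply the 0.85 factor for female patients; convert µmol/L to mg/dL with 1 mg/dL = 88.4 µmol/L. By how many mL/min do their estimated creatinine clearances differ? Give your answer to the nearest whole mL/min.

42 mL/min

Patient 1: SCr = 320 / 88.4 = 3.62 mg/dL
Patient 1: CrCl = (140 − 55) × 65.3 / (72 × 3.62) × 0.85 = 5550.5 / 260.64 × 0.85 ≈ 18.1 mL/min
Patient 2: CrCl = (140 − 72) × 115.4 / (72 × 1.81) = 7847.2 / 130.32 ≈ 60.2 mL/min
|18.1 − 60.2| = 42.1 mL/min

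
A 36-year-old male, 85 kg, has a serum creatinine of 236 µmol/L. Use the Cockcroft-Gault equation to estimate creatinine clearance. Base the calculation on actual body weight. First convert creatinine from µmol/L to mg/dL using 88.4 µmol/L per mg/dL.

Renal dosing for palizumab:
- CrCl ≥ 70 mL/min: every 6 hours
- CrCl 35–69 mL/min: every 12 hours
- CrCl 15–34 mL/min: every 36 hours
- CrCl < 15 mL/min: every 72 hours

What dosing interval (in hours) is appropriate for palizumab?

SCr = 236 / 88.4 = 2.67 mg/dL
CrCl = (140 − 36) × 85 / (72 × 2.67) = 8840.0 / 192.24 ≈ 46.0 mL/min
CrCl ≈ 46 mL/min → bracket 35–69 mL/min → every 12 hours.

every 12 hours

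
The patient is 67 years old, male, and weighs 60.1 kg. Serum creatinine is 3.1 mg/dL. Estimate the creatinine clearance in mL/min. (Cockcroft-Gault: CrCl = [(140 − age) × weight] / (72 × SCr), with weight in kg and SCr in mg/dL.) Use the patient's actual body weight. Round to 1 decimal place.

CrCl = (140 − 67) × 60.1 / (72 × 3.1) = 4387.3 / 223.20 ≈ 19.7 mL/min

19.7 mL/min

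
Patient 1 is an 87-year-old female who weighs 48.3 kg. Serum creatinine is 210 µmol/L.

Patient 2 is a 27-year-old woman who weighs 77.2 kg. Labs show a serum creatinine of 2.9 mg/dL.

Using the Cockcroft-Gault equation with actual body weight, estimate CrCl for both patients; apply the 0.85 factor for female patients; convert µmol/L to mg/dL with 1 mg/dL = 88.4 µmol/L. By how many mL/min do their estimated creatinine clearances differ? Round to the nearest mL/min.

Patient 1: SCr = 210 / 88.4 = 2.376 mg/dL
Patient 1: CrCl = (140 − 87) × 48.3 / (72 × 2.376) × 0.85 = 2559.9 / 171.07 × 0.85 ≈ 12.7 mL/min
Patient 2: CrCl = (140 − 27) × 77.2 / (72 × 2.9) × 0.85 = 8723.6 / 208.80 × 0.85 ≈ 35.5 mL/min
|12.7 − 35.5| = 22.8 mL/min

23 mL/min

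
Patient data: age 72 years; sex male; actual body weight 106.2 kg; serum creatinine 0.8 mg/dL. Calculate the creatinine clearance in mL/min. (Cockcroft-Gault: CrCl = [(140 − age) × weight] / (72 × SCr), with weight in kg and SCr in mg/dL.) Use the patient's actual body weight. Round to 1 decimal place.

CrCl = (140 − 72) × 106.2 / (72 × 0.8) = 7221.6 / 57.60 ≈ 125.4 mL/min

125.4 mL/min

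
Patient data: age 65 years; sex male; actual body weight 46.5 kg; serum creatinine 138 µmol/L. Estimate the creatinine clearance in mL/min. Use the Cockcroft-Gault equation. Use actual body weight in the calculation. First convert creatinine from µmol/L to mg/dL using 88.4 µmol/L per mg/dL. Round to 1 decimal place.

31.0 mL/min

SCr = 138 / 88.4 = 1.561 mg/dL
CrCl = (140 − 65) × 46.5 / (72 × 1.561) = 3487.5 / 112.39 ≈ 31.0 mL/min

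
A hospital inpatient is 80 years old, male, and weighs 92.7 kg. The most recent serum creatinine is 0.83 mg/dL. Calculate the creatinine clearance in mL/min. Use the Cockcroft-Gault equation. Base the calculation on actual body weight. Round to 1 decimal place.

93.1 mL/min

CrCl = (140 − 80) × 92.7 / (72 × 0.83) = 5562.0 / 59.76 ≈ 93.1 mL/min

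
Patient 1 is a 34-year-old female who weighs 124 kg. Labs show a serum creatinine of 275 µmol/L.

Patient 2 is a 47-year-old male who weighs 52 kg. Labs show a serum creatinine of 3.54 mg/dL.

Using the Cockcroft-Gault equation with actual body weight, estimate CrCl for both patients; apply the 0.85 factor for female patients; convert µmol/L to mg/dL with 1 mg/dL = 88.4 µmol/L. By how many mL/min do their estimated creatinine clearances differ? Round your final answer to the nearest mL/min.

31 mL/min

Patient 1: SCr = 275 / 88.4 = 3.111 mg/dL
Patient 1: CrCl = (140 − 34) × 124 / (72 × 3.111) × 0.85 = 13144.0 / 223.99 × 0.85 ≈ 49.9 mL/min
Patient 2: CrCl = (140 − 47) × 52 / (72 × 3.54) = 4836.0 / 254.88 ≈ 19.0 mL/min
|49.9 − 19.0| = 30.9 mL/min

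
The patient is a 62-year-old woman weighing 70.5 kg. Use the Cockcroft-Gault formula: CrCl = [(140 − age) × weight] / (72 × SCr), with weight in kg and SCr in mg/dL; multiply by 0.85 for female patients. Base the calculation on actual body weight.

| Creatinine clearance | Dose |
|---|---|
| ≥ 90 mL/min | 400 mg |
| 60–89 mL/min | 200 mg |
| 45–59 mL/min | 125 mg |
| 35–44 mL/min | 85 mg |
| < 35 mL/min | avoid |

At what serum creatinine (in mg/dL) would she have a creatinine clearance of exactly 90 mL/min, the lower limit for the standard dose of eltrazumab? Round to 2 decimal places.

Standard dose requires CrCl ≥ 90 mL/min.
Set (140 − 62) × 70.5 × 0.85 / (72 × SCr) = 90
SCr = (140 − 62) × 70.5 × 0.85 / (72 × 90) = 0.721 mg/dL

0.72 mg/dL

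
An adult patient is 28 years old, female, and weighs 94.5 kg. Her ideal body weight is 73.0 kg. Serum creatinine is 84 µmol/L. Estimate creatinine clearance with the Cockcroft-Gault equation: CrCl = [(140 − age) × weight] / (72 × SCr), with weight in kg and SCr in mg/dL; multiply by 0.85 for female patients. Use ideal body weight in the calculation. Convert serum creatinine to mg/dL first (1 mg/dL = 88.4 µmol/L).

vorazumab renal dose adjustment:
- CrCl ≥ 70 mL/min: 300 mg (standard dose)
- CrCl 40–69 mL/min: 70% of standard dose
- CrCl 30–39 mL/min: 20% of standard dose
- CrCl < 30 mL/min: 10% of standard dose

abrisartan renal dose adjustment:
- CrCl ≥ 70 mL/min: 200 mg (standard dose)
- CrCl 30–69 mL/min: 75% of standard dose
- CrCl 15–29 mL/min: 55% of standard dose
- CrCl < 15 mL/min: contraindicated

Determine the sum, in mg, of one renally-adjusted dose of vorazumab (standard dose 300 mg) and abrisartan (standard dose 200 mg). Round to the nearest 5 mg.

500 mg

SCr = 84 / 88.4 = 0.95 mg/dL
CrCl = (140 − 28) × 73 / (72 × 0.95) × 0.85 = 8176.0 / 68.40 × 0.85 ≈ 101.6 mL/min
CrCl ≈ 102 mL/min.
vorazumab: ≥ 70 mL/min → 100% of 300 mg = 300 mg.
abrisartan: ≥ 70 mL/min → 100% of 200 mg = 200 mg.
Total = 300 + 200 = 500 mg.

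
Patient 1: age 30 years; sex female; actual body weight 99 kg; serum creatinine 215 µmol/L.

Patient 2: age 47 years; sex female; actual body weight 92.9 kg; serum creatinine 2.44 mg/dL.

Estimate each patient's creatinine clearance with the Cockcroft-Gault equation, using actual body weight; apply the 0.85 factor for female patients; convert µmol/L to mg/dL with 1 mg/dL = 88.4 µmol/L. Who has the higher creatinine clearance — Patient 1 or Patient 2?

Patient 1: SCr = 215 / 88.4 = 2.432 mg/dL
Patient 1: CrCl = (140 − 30) × 99 / (72 × 2.432) × 0.85 = 10890.0 / 175.10 × 0.85 ≈ 52.9 mL/min
Patient 2: CrCl = (140 − 47) × 92.9 / (72 × 2.44) × 0.85 = 8639.7 / 175.68 × 0.85 ≈ 41.8 mL/min
52.9 vs 41.8 mL/min → Patient 1 is higher.

Patient 1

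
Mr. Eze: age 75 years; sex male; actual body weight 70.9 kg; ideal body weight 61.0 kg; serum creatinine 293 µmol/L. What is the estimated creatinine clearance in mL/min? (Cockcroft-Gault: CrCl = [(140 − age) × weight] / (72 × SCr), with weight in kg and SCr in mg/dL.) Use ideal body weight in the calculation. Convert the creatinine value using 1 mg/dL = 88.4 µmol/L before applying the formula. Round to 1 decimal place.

16.6 mL/min

SCr = 293 / 88.4 = 3.314 mg/dL
CrCl = (140 − 75) × 61 / (72 × 3.314) = 3965.0 / 238.61 ≈ 16.6 mL/min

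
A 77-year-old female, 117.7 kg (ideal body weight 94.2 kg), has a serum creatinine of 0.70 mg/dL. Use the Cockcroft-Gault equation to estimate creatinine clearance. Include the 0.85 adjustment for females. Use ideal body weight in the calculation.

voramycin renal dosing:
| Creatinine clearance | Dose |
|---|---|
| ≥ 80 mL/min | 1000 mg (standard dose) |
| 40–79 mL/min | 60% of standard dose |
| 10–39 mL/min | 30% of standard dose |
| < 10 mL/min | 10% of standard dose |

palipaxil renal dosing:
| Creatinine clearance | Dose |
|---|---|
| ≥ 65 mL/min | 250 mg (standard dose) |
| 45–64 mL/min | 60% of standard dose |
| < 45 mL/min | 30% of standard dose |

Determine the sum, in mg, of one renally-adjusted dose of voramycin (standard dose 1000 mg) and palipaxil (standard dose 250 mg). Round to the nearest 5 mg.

CrCl = (140 − 77) × 94.2 / (72 × 0.7) × 0.85 = 5934.6 / 50.40 × 0.85 ≈ 100.1 mL/min
CrCl ≈ 100 mL/min.
voramycin: ≥ 80 mL/min → 100% of 1000 mg = 1000 mg.
palipaxil: ≥ 65 mL/min → 100% of 250 mg = 250 mg.
Total = 1000 + 250 = 1250 mg.

1250 mg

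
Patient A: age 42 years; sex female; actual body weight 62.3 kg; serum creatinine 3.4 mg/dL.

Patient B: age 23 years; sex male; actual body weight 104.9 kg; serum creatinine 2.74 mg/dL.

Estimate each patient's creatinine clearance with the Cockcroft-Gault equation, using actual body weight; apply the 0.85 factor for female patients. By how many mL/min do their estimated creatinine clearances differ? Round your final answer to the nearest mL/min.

41 mL/min

Patient A: CrCl = (140 − 42) × 62.3 / (72 × 3.4) × 0.85 = 6105.4 / 244.80 × 0.85 ≈ 21.2 mL/min
Patient B: CrCl = (140 − 23) × 104.9 / (72 × 2.74) = 12273.3 / 197.28 ≈ 62.2 mL/min
|21.2 − 62.2| = 41.0 mL/min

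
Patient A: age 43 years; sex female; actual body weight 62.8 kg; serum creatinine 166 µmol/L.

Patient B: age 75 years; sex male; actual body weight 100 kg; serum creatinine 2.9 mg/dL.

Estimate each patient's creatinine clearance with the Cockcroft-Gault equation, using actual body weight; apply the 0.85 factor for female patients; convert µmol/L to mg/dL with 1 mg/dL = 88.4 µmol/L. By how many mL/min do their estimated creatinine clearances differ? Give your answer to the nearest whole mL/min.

Patient A: SCr = 166 / 88.4 = 1.878 mg/dL
Patient A: CrCl = (140 − 43) × 62.8 / (72 × 1.878) × 0.85 = 6091.6 / 135.22 × 0.85 ≈ 38.3 mL/min
Patient B: CrCl = (140 − 75) × 100 / (72 × 2.9) = 6500.0 / 208.80 ≈ 31.1 mL/min
|38.3 − 31.1| = 7.2 mL/min

7 mL/min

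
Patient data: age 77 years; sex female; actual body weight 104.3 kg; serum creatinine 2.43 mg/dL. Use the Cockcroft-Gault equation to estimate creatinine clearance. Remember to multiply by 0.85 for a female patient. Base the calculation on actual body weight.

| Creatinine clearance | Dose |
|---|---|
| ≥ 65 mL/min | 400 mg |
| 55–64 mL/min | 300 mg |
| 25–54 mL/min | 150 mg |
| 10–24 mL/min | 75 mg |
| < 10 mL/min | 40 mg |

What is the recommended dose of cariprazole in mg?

150 mg

CrCl = (140 − 77) × 104.3 / (72 × 2.43) × 0.85 = 6570.9 / 174.96 × 0.85 ≈ 31.9 mL/min
CrCl ≈ 32 mL/min → bracket 25–54 mL/min.
Dose for this bracket: 150 mg.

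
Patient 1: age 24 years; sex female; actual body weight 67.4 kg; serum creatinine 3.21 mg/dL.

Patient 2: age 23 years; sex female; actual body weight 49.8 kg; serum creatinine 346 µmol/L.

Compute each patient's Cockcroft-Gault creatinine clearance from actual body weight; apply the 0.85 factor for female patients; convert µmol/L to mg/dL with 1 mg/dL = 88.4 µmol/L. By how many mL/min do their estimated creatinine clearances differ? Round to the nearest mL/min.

Patient 1: CrCl = (140 − 24) × 67.4 / (72 × 3.21) × 0.85 = 7818.4 / 231.12 × 0.85 ≈ 28.8 mL/min
Patient 2: SCr = 346 / 88.4 = 3.914 mg/dL
Patient 2: CrCl = (140 − 23) × 49.8 / (72 × 3.914) × 0.85 = 5826.6 / 281.81 × 0.85 ≈ 17.6 mL/min
|28.8 − 17.6| = 11.2 mL/min

11 mL/min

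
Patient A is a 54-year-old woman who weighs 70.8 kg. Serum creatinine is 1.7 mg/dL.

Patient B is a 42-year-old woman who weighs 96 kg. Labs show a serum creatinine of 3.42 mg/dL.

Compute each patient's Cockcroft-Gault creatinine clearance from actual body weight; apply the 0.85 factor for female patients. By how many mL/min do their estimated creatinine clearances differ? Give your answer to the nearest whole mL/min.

Patient A: CrCl = (140 − 54) × 70.8 / (72 × 1.7) × 0.85 = 6088.8 / 122.40 × 0.85 ≈ 42.3 mL/min
Patient B: CrCl = (140 − 42) × 96 / (72 × 3.42) × 0.85 = 9408.0 / 246.24 × 0.85 ≈ 32.5 mL/min
|42.3 − 32.5| = 9.8 mL/min

10 mL/min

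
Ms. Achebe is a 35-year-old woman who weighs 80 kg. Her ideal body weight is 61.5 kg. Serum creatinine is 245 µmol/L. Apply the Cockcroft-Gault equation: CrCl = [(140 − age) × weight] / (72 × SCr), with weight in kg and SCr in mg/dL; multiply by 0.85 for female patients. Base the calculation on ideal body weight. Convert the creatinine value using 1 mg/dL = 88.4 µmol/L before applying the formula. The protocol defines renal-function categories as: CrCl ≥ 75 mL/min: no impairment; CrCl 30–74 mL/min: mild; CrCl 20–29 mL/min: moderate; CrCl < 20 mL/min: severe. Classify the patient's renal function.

SCr = 245 / 88.4 = 2.771 mg/dL
CrCl = (140 − 35) × 61.5 / (72 × 2.771) × 0.85 = 6457.5 / 199.51 × 0.85 ≈ 27.5 mL/min
28 mL/min falls in the 'moderate' range.

moderate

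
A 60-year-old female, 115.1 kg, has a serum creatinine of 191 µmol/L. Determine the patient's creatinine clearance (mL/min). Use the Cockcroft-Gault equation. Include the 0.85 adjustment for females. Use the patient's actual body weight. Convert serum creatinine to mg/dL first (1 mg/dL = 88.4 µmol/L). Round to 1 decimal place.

50.3 mL/min

SCr = 191 / 88.4 = 2.161 mg/dL
CrCl = (140 − 60) × 115.1 / (72 × 2.161) × 0.85 = 9208.0 / 155.59 × 0.85 ≈ 50.3 mL/min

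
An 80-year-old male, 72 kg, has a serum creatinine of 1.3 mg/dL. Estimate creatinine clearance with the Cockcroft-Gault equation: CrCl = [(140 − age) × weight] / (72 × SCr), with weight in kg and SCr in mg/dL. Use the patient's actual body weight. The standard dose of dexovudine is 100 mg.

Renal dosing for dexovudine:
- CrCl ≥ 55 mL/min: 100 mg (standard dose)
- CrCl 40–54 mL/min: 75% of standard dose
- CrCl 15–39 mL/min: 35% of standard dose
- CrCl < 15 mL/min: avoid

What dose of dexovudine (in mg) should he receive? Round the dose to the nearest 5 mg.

CrCl = (140 − 80) × 72 / (72 × 1.3) = 4320.0 / 93.60 ≈ 46.2 mL/min
CrCl ≈ 46 mL/min → bracket 40–54 mL/min.
75% of 100 mg = 75 mg

75 mg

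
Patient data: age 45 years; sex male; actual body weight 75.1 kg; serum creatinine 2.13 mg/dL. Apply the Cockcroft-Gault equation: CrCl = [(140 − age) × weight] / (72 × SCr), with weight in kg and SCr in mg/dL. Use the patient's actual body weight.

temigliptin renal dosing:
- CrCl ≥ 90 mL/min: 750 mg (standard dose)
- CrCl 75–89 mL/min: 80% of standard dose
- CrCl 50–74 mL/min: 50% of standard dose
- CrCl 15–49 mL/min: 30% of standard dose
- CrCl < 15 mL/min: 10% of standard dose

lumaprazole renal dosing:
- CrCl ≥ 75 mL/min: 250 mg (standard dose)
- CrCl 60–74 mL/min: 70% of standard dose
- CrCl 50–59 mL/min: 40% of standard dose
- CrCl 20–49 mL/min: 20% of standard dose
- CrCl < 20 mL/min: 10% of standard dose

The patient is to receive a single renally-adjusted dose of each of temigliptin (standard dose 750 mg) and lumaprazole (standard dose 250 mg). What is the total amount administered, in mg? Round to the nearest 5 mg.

CrCl = (140 − 45) × 75.1 / (72 × 2.13) = 7134.5 / 153.36 ≈ 46.5 mL/min
CrCl ≈ 47 mL/min.
temigliptin: 15–49 mL/min → 30% of 750 mg = 225 mg.
lumaprazole: 20–49 mL/min → 20% of 250 mg = 50 mg.
Total = 225 + 50 = 275 mg.

275 mg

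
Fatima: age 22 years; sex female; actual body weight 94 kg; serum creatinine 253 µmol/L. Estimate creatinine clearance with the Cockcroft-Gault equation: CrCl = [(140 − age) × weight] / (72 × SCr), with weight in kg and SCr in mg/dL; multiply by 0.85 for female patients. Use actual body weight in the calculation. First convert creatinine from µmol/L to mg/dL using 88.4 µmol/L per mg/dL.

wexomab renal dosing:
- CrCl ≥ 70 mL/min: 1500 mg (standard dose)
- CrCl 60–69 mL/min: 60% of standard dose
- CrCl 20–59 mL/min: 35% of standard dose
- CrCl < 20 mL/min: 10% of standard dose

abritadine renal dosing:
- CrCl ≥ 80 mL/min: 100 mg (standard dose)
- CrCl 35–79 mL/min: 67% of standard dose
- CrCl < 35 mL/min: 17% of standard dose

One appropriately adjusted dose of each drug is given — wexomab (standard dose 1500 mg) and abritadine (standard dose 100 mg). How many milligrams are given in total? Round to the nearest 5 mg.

590 mg

SCr = 253 / 88.4 = 2.862 mg/dL
CrCl = (140 − 22) × 94 / (72 × 2.862) × 0.85 = 11092.0 / 206.06 × 0.85 ≈ 45.8 mL/min
CrCl ≈ 46 mL/min.
wexomab: 20–59 mL/min → 35% of 1500 mg = 525 mg.
abritadine: 35–79 mL/min → 67% of 100 mg = 67 mg.
Total = 525 + 67 = 592 mg.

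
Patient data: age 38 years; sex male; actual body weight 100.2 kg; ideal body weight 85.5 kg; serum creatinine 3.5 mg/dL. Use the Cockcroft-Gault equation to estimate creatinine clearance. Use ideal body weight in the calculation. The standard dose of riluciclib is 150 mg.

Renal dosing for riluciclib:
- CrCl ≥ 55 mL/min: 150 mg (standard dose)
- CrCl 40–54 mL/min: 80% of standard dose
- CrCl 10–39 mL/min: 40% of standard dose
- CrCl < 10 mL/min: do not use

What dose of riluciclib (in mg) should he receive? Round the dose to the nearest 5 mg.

CrCl = (140 − 38) × 85.5 / (72 × 3.5) = 8721.0 / 252.00 ≈ 34.6 mL/min
CrCl ≈ 35 mL/min → bracket 10–39 mL/min.
40% of 150 mg = 60 mg

60 mg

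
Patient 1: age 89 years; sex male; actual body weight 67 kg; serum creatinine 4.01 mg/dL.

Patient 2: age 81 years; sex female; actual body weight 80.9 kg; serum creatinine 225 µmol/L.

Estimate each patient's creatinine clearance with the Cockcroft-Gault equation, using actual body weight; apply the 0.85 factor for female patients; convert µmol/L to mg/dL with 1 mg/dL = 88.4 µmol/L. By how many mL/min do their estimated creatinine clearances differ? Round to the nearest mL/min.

Patient 1: CrCl = (140 − 89) × 67 / (72 × 4.01) = 3417.0 / 288.72 ≈ 11.8 mL/min
Patient 2: SCr = 225 / 88.4 = 2.545 mg/dL
Patient 2: CrCl = (140 − 81) × 80.9 / (72 × 2.545) × 0.85 = 4773.1 / 183.24 × 0.85 ≈ 22.1 mL/min
|11.8 − 22.1| = 10.3 mL/min

10 mL/min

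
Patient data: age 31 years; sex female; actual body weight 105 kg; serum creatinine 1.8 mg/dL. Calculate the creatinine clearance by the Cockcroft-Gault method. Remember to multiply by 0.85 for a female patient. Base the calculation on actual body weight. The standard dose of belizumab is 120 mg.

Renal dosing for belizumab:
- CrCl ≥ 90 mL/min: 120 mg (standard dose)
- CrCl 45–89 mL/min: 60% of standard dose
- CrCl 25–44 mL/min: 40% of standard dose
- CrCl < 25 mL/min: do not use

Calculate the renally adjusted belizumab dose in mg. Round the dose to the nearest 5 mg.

70 mg

CrCl = (140 − 31) × 105 / (72 × 1.8) × 0.85 = 11445.0 / 129.60 × 0.85 ≈ 75.1 mL/min
CrCl ≈ 75 mL/min → bracket 45–89 mL/min.
60% of 120 mg = 72 mg → 70 mg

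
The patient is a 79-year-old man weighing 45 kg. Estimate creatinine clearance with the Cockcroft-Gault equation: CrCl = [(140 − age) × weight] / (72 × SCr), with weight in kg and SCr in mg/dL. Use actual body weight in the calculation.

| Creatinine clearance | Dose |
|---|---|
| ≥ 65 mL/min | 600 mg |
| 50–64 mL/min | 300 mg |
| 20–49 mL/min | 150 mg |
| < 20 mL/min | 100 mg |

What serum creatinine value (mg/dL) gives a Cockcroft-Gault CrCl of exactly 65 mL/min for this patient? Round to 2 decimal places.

0.59 mg/dL

Standard dose requires CrCl ≥ 65 mL/min.
Set (140 − 79) × 45 / (72 × SCr) = 65
SCr = (140 − 79) × 45 / (72 × 65) = 0.587 mg/dL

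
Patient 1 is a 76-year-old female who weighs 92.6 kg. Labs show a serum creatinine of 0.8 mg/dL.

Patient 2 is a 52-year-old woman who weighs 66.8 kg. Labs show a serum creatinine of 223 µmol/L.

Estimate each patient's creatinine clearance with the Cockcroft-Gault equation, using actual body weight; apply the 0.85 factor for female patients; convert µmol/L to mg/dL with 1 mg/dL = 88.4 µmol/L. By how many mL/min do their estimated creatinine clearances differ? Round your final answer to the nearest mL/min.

Patient 1: CrCl = (140 − 76) × 92.6 / (72 × 0.8) × 0.85 = 5926.4 / 57.60 × 0.85 ≈ 87.5 mL/min
Patient 2: SCr = 223 / 88.4 = 2.523 mg/dL
Patient 2: CrCl = (140 − 52) × 66.8 / (72 × 2.523) × 0.85 = 5878.4 / 181.66 × 0.85 ≈ 27.5 mL/min
|87.5 − 27.5| = 60.0 mL/min

60 mL/min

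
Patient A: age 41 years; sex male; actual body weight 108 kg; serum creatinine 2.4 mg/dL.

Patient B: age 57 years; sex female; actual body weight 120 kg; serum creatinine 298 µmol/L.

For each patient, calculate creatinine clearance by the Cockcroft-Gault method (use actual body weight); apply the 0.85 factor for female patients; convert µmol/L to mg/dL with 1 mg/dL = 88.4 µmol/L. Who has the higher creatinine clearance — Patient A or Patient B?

Patient A

Patient A: CrCl = (140 − 41) × 108 / (72 × 2.4) = 10692.0 / 172.80 ≈ 61.9 mL/min
Patient B: SCr = 298 / 88.4 = 3.371 mg/dL
Patient B: CrCl = (140 − 57) × 120 / (72 × 3.371) × 0.85 = 9960.0 / 242.71 × 0.85 ≈ 34.9 mL/min
61.9 vs 34.9 mL/min → Patient A is higher.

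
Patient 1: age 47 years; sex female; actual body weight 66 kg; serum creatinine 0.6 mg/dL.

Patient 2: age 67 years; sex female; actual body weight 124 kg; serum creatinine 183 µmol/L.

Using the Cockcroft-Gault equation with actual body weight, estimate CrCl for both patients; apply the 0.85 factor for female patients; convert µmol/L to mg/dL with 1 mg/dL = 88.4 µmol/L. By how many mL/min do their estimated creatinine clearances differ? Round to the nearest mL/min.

Patient 1: CrCl = (140 − 47) × 66 / (72 × 0.6) × 0.85 = 6138.0 / 43.20 × 0.85 ≈ 120.8 mL/min
Patient 2: SCr = 183 / 88.4 = 2.07 mg/dL
Patient 2: CrCl = (140 − 67) × 124 / (72 × 2.07) × 0.85 = 9052.0 / 149.04 × 0.85 ≈ 51.6 mL/min
|120.8 − 51.6| = 69.2 mL/min

69 mL/min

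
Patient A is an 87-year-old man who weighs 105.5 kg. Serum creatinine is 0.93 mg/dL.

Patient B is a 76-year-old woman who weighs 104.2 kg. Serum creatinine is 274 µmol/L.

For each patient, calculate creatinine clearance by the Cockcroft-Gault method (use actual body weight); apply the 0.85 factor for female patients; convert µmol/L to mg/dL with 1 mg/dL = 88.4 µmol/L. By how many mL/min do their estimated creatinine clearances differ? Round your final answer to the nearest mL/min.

Patient A: CrCl = (140 − 87) × 105.5 / (72 × 0.93) = 5591.5 / 66.96 ≈ 83.5 mL/min
Patient B: SCr = 274 / 88.4 = 3.1 mg/dL
Patient B: CrCl = (140 − 76) × 104.2 / (72 × 3.1) × 0.85 = 6668.8 / 223.20 × 0.85 ≈ 25.4 mL/min
|83.5 − 25.4| = 58.1 mL/min

58 mL/min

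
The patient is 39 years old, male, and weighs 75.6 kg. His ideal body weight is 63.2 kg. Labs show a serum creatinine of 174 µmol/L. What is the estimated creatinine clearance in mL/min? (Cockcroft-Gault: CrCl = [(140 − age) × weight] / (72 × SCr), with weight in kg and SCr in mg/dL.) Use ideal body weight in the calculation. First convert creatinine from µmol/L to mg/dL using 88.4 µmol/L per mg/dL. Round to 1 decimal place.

45.0 mL/min

SCr = 174 / 88.4 = 1.968 mg/dL
CrCl = (140 − 39) × 63.2 / (72 × 1.968) = 6383.2 / 141.70 ≈ 45.0 mL/min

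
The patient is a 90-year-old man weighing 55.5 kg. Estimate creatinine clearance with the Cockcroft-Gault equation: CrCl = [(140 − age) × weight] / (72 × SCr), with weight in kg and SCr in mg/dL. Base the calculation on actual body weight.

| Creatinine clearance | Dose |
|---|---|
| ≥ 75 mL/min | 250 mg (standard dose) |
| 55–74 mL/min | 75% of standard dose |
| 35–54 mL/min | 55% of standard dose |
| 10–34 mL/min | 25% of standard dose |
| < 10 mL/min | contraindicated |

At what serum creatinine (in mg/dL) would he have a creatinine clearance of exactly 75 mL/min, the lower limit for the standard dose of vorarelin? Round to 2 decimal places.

0.51 mg/dL

Standard dose requires CrCl ≥ 75 mL/min.
Set (140 − 90) × 55.5 / (72 × SCr) = 75
SCr = (140 − 90) × 55.5 / (72 × 75) = 0.514 mg/dL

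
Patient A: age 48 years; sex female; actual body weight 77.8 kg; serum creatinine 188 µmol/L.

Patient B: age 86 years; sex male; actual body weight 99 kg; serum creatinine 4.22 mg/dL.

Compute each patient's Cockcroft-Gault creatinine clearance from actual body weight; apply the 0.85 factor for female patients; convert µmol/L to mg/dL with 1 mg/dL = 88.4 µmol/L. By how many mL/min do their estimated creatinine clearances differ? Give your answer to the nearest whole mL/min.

Patient A: SCr = 188 / 88.4 = 2.127 mg/dL
Patient A: CrCl = (140 − 48) × 77.8 / (72 × 2.127) × 0.85 = 7157.6 / 153.14 × 0.85 ≈ 39.7 mL/min
Patient B: CrCl = (140 − 86) × 99 / (72 × 4.22) = 5346.0 / 303.84 ≈ 17.6 mL/min
|39.7 − 17.6| = 22.1 mL/min

22 mL/min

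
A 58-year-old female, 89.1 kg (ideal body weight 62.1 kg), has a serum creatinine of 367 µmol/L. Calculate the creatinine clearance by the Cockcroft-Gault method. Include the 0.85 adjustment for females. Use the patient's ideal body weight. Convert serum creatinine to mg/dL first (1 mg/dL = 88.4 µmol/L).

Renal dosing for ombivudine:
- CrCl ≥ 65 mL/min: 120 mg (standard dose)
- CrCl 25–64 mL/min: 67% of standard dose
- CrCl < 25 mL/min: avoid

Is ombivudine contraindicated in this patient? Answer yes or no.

yes

SCr = 367 / 88.4 = 4.152 mg/dL
CrCl = (140 − 58) × 62.1 / (72 × 4.152) × 0.85 = 5092.2 / 298.94 × 0.85 ≈ 14.5 mL/min
CrCl ≈ 14 mL/min, which is < 25 mL/min.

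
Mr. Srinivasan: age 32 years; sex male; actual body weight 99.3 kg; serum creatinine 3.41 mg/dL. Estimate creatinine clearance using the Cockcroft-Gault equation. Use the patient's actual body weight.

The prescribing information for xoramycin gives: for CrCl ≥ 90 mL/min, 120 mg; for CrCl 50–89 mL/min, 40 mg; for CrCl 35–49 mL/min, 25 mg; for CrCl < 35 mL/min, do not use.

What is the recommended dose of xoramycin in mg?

CrCl = (140 − 32) × 99.3 / (72 × 3.41) = 10724.4 / 245.52 ≈ 43.7 mL/min
CrCl ≈ 44 mL/min → bracket 35–49 mL/min.
Dose for this bracket: 25 mg.

25 mg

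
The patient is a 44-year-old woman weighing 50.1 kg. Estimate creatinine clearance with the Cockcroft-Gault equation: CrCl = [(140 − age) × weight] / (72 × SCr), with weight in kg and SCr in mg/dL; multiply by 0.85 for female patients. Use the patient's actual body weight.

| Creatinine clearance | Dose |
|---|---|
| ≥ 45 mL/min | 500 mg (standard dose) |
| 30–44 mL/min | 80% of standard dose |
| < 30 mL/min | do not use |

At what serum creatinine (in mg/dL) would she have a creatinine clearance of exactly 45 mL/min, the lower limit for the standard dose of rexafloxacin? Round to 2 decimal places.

1.26 mg/dL

Standard dose requires CrCl ≥ 45 mL/min.
Set (140 − 44) × 50.1 × 0.85 / (72 × SCr) = 45
SCr = (140 − 44) × 50.1 × 0.85 / (72 × 45) = 1.262 mg/dL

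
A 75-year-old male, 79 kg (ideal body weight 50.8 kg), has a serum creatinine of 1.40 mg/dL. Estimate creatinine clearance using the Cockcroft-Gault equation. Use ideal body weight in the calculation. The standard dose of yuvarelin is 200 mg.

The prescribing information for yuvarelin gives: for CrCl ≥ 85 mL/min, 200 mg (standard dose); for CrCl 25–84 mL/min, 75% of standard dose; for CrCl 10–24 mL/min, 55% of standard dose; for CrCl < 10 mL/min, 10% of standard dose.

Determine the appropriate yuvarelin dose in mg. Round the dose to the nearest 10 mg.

CrCl = (140 − 75) × 50.8 / (72 × 1.4) = 3302.0 / 100.80 ≈ 32.8 mL/min
CrCl ≈ 33 mL/min → bracket 25–84 mL/min.
75% of 200 mg = 150 mg

150 mg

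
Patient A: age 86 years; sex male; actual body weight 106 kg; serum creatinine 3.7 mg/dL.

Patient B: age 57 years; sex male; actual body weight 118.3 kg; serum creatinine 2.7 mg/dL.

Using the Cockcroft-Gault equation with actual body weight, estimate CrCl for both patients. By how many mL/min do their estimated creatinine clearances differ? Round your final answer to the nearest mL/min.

Patient A: CrCl = (140 − 86) × 106 / (72 × 3.7) = 5724.0 / 266.40 ≈ 21.5 mL/min
Patient B: CrCl = (140 − 57) × 118.3 / (72 × 2.7) = 9818.9 / 194.40 ≈ 50.5 mL/min
|21.5 − 50.5| = 29.0 mL/min

29 mL/min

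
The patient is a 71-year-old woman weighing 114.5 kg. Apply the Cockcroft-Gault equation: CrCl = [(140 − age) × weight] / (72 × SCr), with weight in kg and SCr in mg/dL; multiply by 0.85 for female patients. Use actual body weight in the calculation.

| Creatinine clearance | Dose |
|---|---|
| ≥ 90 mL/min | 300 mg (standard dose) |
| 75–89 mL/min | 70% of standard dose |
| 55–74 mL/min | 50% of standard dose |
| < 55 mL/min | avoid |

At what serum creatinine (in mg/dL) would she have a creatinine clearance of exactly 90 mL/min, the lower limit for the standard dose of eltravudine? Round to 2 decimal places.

1.04 mg/dL

Standard dose requires CrCl ≥ 90 mL/min.
Set (140 − 71) × 114.5 × 0.85 / (72 × SCr) = 90
SCr = (140 − 71) × 114.5 × 0.85 / (72 × 90) = 1.036 mg/dL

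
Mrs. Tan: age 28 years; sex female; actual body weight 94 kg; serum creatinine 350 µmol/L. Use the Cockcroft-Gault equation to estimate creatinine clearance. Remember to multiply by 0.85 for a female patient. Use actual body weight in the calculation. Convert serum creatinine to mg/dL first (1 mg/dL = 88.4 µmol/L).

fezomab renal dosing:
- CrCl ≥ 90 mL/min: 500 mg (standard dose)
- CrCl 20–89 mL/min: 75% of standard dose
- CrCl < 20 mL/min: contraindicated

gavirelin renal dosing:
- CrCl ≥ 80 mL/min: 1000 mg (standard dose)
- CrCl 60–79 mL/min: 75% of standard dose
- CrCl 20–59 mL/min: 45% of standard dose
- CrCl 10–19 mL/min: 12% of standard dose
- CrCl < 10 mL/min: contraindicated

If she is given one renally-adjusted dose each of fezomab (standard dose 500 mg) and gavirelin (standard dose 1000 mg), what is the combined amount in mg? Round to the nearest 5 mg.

825 mg

SCr = 350 / 88.4 = 3.959 mg/dL
CrCl = (140 − 28) × 94 / (72 × 3.959) × 0.85 = 10528.0 / 285.05 × 0.85 ≈ 31.4 mL/min
CrCl ≈ 31 mL/min.
fezomab: 20–89 mL/min → 75% of 500 mg = 375 mg.
gavirelin: 20–59 mL/min → 45% of 1000 mg = 450 mg.
Total = 375 + 450 = 825 mg.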